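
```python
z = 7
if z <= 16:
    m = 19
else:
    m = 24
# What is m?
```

Trace (tracking m):
z = 7  # -> z = 7
if z <= 16:  # condition is True
    m = 19  # -> m = 19

Answer: 19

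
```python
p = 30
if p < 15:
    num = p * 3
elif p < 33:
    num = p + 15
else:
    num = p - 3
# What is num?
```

Trace (tracking num):
p = 30  # -> p = 30
if p < 15:  # condition is False
elif p < 33:  # condition is True
    num = p + 15  # -> num = 45

Answer: 45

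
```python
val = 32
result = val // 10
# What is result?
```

Answer: 3

Derivation:
Trace (tracking result):
val = 32  # -> val = 32
result = val // 10  # -> result = 3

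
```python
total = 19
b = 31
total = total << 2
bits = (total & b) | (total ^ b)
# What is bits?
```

Trace (tracking bits):
total = 19  # -> total = 19
b = 31  # -> b = 31
total = total << 2  # -> total = 76
bits = total & b | total ^ b  # -> bits = 95

Answer: 95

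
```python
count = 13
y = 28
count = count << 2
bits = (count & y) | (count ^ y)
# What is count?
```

Trace (tracking count):
count = 13  # -> count = 13
y = 28  # -> y = 28
count = count << 2  # -> count = 52
bits = count & y | count ^ y  # -> bits = 60

Answer: 52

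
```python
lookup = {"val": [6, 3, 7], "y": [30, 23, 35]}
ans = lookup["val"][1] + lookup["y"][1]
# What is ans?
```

Trace (tracking ans):
lookup = {'val': [6, 3, 7], 'y': [30, 23, 35]}  # -> lookup = {'val': [6, 3, 7], 'y': [30, 23, 35]}
ans = lookup['val'][1] + lookup['y'][1]  # -> ans = 26

Answer: 26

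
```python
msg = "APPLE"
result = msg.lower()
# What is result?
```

Trace (tracking result):
msg = 'APPLE'  # -> msg = 'APPLE'
result = msg.lower()  # -> result = 'apple'

Answer: 'apple'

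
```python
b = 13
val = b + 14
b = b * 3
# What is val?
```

Trace (tracking val):
b = 13  # -> b = 13
val = b + 14  # -> val = 27
b = b * 3  # -> b = 39

Answer: 27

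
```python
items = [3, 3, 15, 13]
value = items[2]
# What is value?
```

Answer: 15

Derivation:
Trace (tracking value):
items = [3, 3, 15, 13]  # -> items = [3, 3, 15, 13]
value = items[2]  # -> value = 15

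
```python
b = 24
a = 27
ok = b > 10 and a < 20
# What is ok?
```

Answer: False

Derivation:
Trace (tracking ok):
b = 24  # -> b = 24
a = 27  # -> a = 27
ok = b > 10 and a < 20  # -> ok = False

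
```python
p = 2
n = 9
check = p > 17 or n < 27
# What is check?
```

Trace (tracking check):
p = 2  # -> p = 2
n = 9  # -> n = 9
check = p > 17 or n < 27  # -> check = True

Answer: True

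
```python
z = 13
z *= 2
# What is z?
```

Trace (tracking z):
z = 13  # -> z = 13
z *= 2  # -> z = 26

Answer: 26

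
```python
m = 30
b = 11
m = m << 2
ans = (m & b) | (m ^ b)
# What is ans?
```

Answer: 123

Derivation:
Trace (tracking ans):
m = 30  # -> m = 30
b = 11  # -> b = 11
m = m << 2  # -> m = 120
ans = m & b | m ^ b  # -> ans = 123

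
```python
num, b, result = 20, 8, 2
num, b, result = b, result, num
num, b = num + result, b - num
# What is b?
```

Trace (tracking b):
num, b, result = (20, 8, 2)  # -> num = 20, b = 8, result = 2
num, b, result = (b, result, num)  # -> num = 8, b = 2, result = 20
num, b = (num + result, b - num)  # -> num = 28, b = -6

Answer: -6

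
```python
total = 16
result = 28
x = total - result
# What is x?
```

Answer: -12

Derivation:
Trace (tracking x):
total = 16  # -> total = 16
result = 28  # -> result = 28
x = total - result  # -> x = -12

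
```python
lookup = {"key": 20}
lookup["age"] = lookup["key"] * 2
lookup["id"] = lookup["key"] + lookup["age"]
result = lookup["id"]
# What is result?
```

Answer: 60

Derivation:
Trace (tracking result):
lookup = {'key': 20}  # -> lookup = {'key': 20}
lookup['age'] = lookup['key'] * 2  # -> lookup = {'key': 20, 'age': 40}
lookup['id'] = lookup['key'] + lookup['age']  # -> lookup = {'key': 20, 'age': 40, 'id': 60}
result = lookup['id']  # -> result = 60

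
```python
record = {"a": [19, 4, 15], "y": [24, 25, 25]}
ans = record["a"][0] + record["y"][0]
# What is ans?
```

Answer: 43

Derivation:
Trace (tracking ans):
record = {'a': [19, 4, 15], 'y': [24, 25, 25]}  # -> record = {'a': [19, 4, 15], 'y': [24, 25, 25]}
ans = record['a'][0] + record['y'][0]  # -> ans = 43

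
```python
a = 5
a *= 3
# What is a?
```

Answer: 15

Derivation:
Trace (tracking a):
a = 5  # -> a = 5
a *= 3  # -> a = 15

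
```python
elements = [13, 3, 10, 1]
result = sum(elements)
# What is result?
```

Answer: 27

Derivation:
Trace (tracking result):
elements = [13, 3, 10, 1]  # -> elements = [13, 3, 10, 1]
result = sum(elements)  # -> result = 27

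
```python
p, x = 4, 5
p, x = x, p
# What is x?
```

Trace (tracking x):
p, x = (4, 5)  # -> p = 4, x = 5
p, x = (x, p)  # -> p = 5, x = 4

Answer: 4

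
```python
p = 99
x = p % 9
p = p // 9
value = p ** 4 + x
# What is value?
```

Answer: 14641

Derivation:
Trace (tracking value):
p = 99  # -> p = 99
x = p % 9  # -> x = 0
p = p // 9  # -> p = 11
value = p ** 4 + x  # -> value = 14641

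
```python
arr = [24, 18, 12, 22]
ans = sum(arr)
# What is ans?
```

Answer: 76

Derivation:
Trace (tracking ans):
arr = [24, 18, 12, 22]  # -> arr = [24, 18, 12, 22]
ans = sum(arr)  # -> ans = 76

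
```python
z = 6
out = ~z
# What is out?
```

Answer: -7

Derivation:
Trace (tracking out):
z = 6  # -> z = 6
out = ~z  # -> out = -7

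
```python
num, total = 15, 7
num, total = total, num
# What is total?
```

Answer: 15

Derivation:
Trace (tracking total):
num, total = (15, 7)  # -> num = 15, total = 7
num, total = (total, num)  # -> num = 7, total = 15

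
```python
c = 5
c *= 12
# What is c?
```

Answer: 60

Derivation:
Trace (tracking c):
c = 5  # -> c = 5
c *= 12  # -> c = 60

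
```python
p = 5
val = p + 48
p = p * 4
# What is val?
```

Answer: 53

Derivation:
Trace (tracking val):
p = 5  # -> p = 5
val = p + 48  # -> val = 53
p = p * 4  # -> p = 20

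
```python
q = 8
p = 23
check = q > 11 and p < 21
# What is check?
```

Answer: False

Derivation:
Trace (tracking check):
q = 8  # -> q = 8
p = 23  # -> p = 23
check = q > 11 and p < 21  # -> check = False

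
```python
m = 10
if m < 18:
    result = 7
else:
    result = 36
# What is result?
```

Answer: 7

Derivation:
Trace (tracking result):
m = 10  # -> m = 10
if m < 18:  # condition is True
    result = 7  # -> result = 7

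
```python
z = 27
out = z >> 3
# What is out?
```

Answer: 3

Derivation:
Trace (tracking out):
z = 27  # -> z = 27
out = z >> 3  # -> out = 3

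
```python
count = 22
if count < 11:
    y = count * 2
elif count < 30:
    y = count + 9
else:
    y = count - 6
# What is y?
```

Trace (tracking y):
count = 22  # -> count = 22
if count < 11:  # condition is False
elif count < 30:  # condition is True
    y = count + 9  # -> y = 31

Answer: 31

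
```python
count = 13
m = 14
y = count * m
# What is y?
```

Trace (tracking y):
count = 13  # -> count = 13
m = 14  # -> m = 14
y = count * m  # -> y = 182

Answer: 182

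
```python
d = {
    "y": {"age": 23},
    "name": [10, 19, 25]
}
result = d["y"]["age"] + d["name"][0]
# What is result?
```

Answer: 33

Derivation:
Trace (tracking result):
d = {'y': {'age': 23}, 'name': [10, 19, 25]}  # -> d = {'y': {'age': 23}, 'name': [10, 19, 25]}
result = d['y']['age'] + d['name'][0]  # -> result = 33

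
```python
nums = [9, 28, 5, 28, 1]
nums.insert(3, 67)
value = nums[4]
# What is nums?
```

Trace (tracking nums):
nums = [9, 28, 5, 28, 1]  # -> nums = [9, 28, 5, 28, 1]
nums.insert(3, 67)  # -> nums = [9, 28, 5, 67, 28, 1]
value = nums[4]  # -> value = 28

Answer: [9, 28, 5, 67, 28, 1]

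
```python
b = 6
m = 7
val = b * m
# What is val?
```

Trace (tracking val):
b = 6  # -> b = 6
m = 7  # -> m = 7
val = b * m  # -> val = 42

Answer: 42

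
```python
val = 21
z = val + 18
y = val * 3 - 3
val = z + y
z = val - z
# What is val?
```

Answer: 99

Derivation:
Trace (tracking val):
val = 21  # -> val = 21
z = val + 18  # -> z = 39
y = val * 3 - 3  # -> y = 60
val = z + y  # -> val = 99
z = val - z  # -> z = 60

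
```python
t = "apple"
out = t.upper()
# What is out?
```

Answer: 'APPLE'

Derivation:
Trace (tracking out):
t = 'apple'  # -> t = 'apple'
out = t.upper()  # -> out = 'APPLE'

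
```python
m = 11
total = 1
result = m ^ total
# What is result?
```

Answer: 10

Derivation:
Trace (tracking result):
m = 11  # -> m = 11
total = 1  # -> total = 1
result = m ^ total  # -> result = 10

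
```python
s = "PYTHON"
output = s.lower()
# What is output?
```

Answer: 'python'

Derivation:
Trace (tracking output):
s = 'PYTHON'  # -> s = 'PYTHON'
output = s.lower()  # -> output = 'python'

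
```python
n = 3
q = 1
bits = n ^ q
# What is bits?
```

Trace (tracking bits):
n = 3  # -> n = 3
q = 1  # -> q = 1
bits = n ^ q  # -> bits = 2

Answer: 2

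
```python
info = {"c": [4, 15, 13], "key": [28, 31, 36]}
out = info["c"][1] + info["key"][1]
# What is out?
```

Trace (tracking out):
info = {'c': [4, 15, 13], 'key': [28, 31, 36]}  # -> info = {'c': [4, 15, 13], 'key': [28, 31, 36]}
out = info['c'][1] + info['key'][1]  # -> out = 46

Answer: 46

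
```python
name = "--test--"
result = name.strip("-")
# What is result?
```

Trace (tracking result):
name = '--test--'  # -> name = '--test--'
result = name.strip('-')  # -> result = 'test'

Answer: 'test'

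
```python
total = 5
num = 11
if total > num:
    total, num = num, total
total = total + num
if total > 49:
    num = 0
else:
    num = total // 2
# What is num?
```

Trace (tracking num):
total = 5  # -> total = 5
num = 11  # -> num = 11
if total > num:  # condition is False
total = total + num  # -> total = 16
if total > 49:  # condition is False
else:
    num = total // 2  # -> num = 8

Answer: 8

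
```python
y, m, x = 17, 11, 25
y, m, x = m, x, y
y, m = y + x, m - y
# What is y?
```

Answer: 28

Derivation:
Trace (tracking y):
y, m, x = (17, 11, 25)  # -> y = 17, m = 11, x = 25
y, m, x = (m, x, y)  # -> y = 11, m = 25, x = 17
y, m = (y + x, m - y)  # -> y = 28, m = 14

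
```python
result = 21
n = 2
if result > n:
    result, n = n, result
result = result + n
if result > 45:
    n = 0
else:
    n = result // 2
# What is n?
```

Trace (tracking n):
result = 21  # -> result = 21
n = 2  # -> n = 2
if result > n:  # condition is True
    result, n = (n, result)  # -> result = 2, n = 21
result = result + n  # -> result = 23
if result > 45:  # condition is False
else:
    n = result // 2  # -> n = 11

Answer: 11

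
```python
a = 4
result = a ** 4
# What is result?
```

Trace (tracking result):
a = 4  # -> a = 4
result = a ** 4  # -> result = 256

Answer: 256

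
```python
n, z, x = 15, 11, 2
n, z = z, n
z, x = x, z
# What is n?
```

Trace (tracking n):
n, z, x = (15, 11, 2)  # -> n = 15, z = 11, x = 2
n, z = (z, n)  # -> n = 11, z = 15
z, x = (x, z)  # -> z = 2, x = 15

Answer: 11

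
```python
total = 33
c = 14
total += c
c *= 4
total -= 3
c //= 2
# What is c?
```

Answer: 28

Derivation:
Trace (tracking c):
total = 33  # -> total = 33
c = 14  # -> c = 14
total += c  # -> total = 47
c *= 4  # -> c = 56
total -= 3  # -> total = 44
c //= 2  # -> c = 28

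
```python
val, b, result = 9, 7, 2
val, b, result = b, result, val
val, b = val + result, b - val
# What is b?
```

Trace (tracking b):
val, b, result = (9, 7, 2)  # -> val = 9, b = 7, result = 2
val, b, result = (b, result, val)  # -> val = 7, b = 2, result = 9
val, b = (val + result, b - val)  # -> val = 16, b = -5

Answer: -5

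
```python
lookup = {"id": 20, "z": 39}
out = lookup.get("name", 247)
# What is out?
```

Answer: 247

Derivation:
Trace (tracking out):
lookup = {'id': 20, 'z': 39}  # -> lookup = {'id': 20, 'z': 39}
out = lookup.get('name', 247)  # -> out = 247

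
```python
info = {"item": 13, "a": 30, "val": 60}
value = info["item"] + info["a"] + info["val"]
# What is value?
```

Answer: 103

Derivation:
Trace (tracking value):
info = {'item': 13, 'a': 30, 'val': 60}  # -> info = {'item': 13, 'a': 30, 'val': 60}
value = info['item'] + info['a'] + info['val']  # -> value = 103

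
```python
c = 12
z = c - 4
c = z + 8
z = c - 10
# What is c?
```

Answer: 16

Derivation:
Trace (tracking c):
c = 12  # -> c = 12
z = c - 4  # -> z = 8
c = z + 8  # -> c = 16
z = c - 10  # -> z = 6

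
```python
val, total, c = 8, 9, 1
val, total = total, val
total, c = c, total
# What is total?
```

Answer: 1

Derivation:
Trace (tracking total):
val, total, c = (8, 9, 1)  # -> val = 8, total = 9, c = 1
val, total = (total, val)  # -> val = 9, total = 8
total, c = (c, total)  # -> total = 1, c = 8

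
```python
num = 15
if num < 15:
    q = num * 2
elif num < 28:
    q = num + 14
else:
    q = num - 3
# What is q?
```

Answer: 29

Derivation:
Trace (tracking q):
num = 15  # -> num = 15
if num < 15:  # condition is False
elif num < 28:  # condition is True
    q = num + 14  # -> q = 29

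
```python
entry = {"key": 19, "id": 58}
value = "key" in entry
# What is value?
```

Trace (tracking value):
entry = {'key': 19, 'id': 58}  # -> entry = {'key': 19, 'id': 58}
value = 'key' in entry  # -> value = True

Answer: True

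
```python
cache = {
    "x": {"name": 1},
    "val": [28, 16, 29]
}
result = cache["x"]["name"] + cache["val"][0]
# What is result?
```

Trace (tracking result):
cache = {'x': {'name': 1}, 'val': [28, 16, 29]}  # -> cache = {'x': {'name': 1}, 'val': [28, 16, 29]}
result = cache['x']['name'] + cache['val'][0]  # -> result = 29

Answer: 29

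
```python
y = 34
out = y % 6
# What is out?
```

Trace (tracking out):
y = 34  # -> y = 34
out = y % 6  # -> out = 4

Answer: 4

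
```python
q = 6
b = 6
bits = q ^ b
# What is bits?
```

Trace (tracking bits):
q = 6  # -> q = 6
b = 6  # -> b = 6
bits = q ^ b  # -> bits = 0

Answer: 0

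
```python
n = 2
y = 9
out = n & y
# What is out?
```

Trace (tracking out):
n = 2  # -> n = 2
y = 9  # -> y = 9
out = n & y  # -> out = 0

Answer: 0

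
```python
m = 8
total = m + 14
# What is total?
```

Answer: 22

Derivation:
Trace (tracking total):
m = 8  # -> m = 8
total = m + 14  # -> total = 22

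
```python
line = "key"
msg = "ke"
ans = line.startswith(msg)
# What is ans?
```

Answer: True

Derivation:
Trace (tracking ans):
line = 'key'  # -> line = 'key'
msg = 'ke'  # -> msg = 'ke'
ans = line.startswith(msg)  # -> ans = True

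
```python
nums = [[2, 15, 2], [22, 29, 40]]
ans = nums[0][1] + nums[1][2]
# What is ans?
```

Answer: 55

Derivation:
Trace (tracking ans):
nums = [[2, 15, 2], [22, 29, 40]]  # -> nums = [[2, 15, 2], [22, 29, 40]]
ans = nums[0][1] + nums[1][2]  # -> ans = 55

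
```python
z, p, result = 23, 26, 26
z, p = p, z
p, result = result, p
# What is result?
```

Trace (tracking result):
z, p, result = (23, 26, 26)  # -> z = 23, p = 26, result = 26
z, p = (p, z)  # -> z = 26, p = 23
p, result = (result, p)  # -> p = 26, result = 23

Answer: 23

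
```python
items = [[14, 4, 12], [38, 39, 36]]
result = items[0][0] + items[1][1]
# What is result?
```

Answer: 53

Derivation:
Trace (tracking result):
items = [[14, 4, 12], [38, 39, 36]]  # -> items = [[14, 4, 12], [38, 39, 36]]
result = items[0][0] + items[1][1]  # -> result = 53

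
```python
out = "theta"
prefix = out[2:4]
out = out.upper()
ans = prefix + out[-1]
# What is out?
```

Trace (tracking out):
out = 'theta'  # -> out = 'theta'
prefix = out[2:4]  # -> prefix = 'et'
out = out.upper()  # -> out = 'THETA'
ans = prefix + out[-1]  # -> ans = 'etA'

Answer: 'THETA'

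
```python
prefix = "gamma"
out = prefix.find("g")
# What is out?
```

Answer: 0

Derivation:
Trace (tracking out):
prefix = 'gamma'  # -> prefix = 'gamma'
out = prefix.find('g')  # -> out = 0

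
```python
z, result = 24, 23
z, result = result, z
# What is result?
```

Trace (tracking result):
z, result = (24, 23)  # -> z = 24, result = 23
z, result = (result, z)  # -> z = 23, result = 24

Answer: 24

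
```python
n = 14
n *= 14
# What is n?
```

Trace (tracking n):
n = 14  # -> n = 14
n *= 14  # -> n = 196

Answer: 196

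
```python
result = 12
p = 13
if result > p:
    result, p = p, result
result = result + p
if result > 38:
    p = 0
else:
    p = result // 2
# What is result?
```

Trace (tracking result):
result = 12  # -> result = 12
p = 13  # -> p = 13
if result > p:  # condition is False
result = result + p  # -> result = 25
if result > 38:  # condition is False
else:
    p = result // 2  # -> p = 12

Answer: 25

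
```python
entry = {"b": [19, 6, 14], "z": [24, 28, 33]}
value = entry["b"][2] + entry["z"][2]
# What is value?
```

Trace (tracking value):
entry = {'b': [19, 6, 14], 'z': [24, 28, 33]}  # -> entry = {'b': [19, 6, 14], 'z': [24, 28, 33]}
value = entry['b'][2] + entry['z'][2]  # -> value = 47

Answer: 47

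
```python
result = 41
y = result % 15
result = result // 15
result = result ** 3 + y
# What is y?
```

Answer: 11

Derivation:
Trace (tracking y):
result = 41  # -> result = 41
y = result % 15  # -> y = 11
result = result // 15  # -> result = 2
result = result ** 3 + y  # -> result = 19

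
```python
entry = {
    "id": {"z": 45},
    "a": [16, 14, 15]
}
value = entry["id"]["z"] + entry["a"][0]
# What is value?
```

Trace (tracking value):
entry = {'id': {'z': 45}, 'a': [16, 14, 15]}  # -> entry = {'id': {'z': 45}, 'a': [16, 14, 15]}
value = entry['id']['z'] + entry['a'][0]  # -> value = 61

Answer: 61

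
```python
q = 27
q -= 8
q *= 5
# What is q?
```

Trace (tracking q):
q = 27  # -> q = 27
q -= 8  # -> q = 19
q *= 5  # -> q = 95

Answer: 95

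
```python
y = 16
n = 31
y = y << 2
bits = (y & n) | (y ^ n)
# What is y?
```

Answer: 64

Derivation:
Trace (tracking y):
y = 16  # -> y = 16
n = 31  # -> n = 31
y = y << 2  # -> y = 64
bits = y & n | y ^ n  # -> bits = 95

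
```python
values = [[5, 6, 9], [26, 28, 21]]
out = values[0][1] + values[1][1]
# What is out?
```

Answer: 34

Derivation:
Trace (tracking out):
values = [[5, 6, 9], [26, 28, 21]]  # -> values = [[5, 6, 9], [26, 28, 21]]
out = values[0][1] + values[1][1]  # -> out = 34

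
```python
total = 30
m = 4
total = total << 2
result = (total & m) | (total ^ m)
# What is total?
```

Trace (tracking total):
total = 30  # -> total = 30
m = 4  # -> m = 4
total = total << 2  # -> total = 120
result = total & m | total ^ m  # -> result = 124

Answer: 120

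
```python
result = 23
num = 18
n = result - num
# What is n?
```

Trace (tracking n):
result = 23  # -> result = 23
num = 18  # -> num = 18
n = result - num  # -> n = 5

Answer: 5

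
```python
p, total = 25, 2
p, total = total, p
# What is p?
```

Answer: 2

Derivation:
Trace (tracking p):
p, total = (25, 2)  # -> p = 25, total = 2
p, total = (total, p)  # -> p = 2, total = 25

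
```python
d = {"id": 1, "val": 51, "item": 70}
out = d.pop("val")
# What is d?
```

Trace (tracking d):
d = {'id': 1, 'val': 51, 'item': 70}  # -> d = {'id': 1, 'val': 51, 'item': 70}
out = d.pop('val')  # -> out = 51

Answer: {'id': 1, 'item': 70}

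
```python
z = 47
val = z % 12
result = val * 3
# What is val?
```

Answer: 11

Derivation:
Trace (tracking val):
z = 47  # -> z = 47
val = z % 12  # -> val = 11
result = val * 3  # -> result = 33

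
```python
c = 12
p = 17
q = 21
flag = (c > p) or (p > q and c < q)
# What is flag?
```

Answer: False

Derivation:
Trace (tracking flag):
c = 12  # -> c = 12
p = 17  # -> p = 17
q = 21  # -> q = 21
flag = c > p or (p > q and c < q)  # -> flag = False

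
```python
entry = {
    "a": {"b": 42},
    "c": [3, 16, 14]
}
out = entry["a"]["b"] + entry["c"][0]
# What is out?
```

Answer: 45

Derivation:
Trace (tracking out):
entry = {'a': {'b': 42}, 'c': [3, 16, 14]}  # -> entry = {'a': {'b': 42}, 'c': [3, 16, 14]}
out = entry['a']['b'] + entry['c'][0]  # -> out = 45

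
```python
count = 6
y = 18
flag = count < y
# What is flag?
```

Answer: True

Derivation:
Trace (tracking flag):
count = 6  # -> count = 6
y = 18  # -> y = 18
flag = count < y  # -> flag = True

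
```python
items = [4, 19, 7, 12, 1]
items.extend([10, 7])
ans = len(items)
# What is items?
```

Answer: [4, 19, 7, 12, 1, 10, 7]

Derivation:
Trace (tracking items):
items = [4, 19, 7, 12, 1]  # -> items = [4, 19, 7, 12, 1]
items.extend([10, 7])  # -> items = [4, 19, 7, 12, 1, 10, 7]
ans = len(items)  # -> ans = 7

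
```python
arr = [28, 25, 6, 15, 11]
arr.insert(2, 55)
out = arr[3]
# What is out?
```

Answer: 6

Derivation:
Trace (tracking out):
arr = [28, 25, 6, 15, 11]  # -> arr = [28, 25, 6, 15, 11]
arr.insert(2, 55)  # -> arr = [28, 25, 55, 6, 15, 11]
out = arr[3]  # -> out = 6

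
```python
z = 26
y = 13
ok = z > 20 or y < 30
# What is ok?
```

Trace (tracking ok):
z = 26  # -> z = 26
y = 13  # -> y = 13
ok = z > 20 or y < 30  # -> ok = True

Answer: True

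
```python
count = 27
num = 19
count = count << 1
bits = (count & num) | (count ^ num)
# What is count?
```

Answer: 54

Derivation:
Trace (tracking count):
count = 27  # -> count = 27
num = 19  # -> num = 19
count = count << 1  # -> count = 54
bits = count & num | count ^ num  # -> bits = 55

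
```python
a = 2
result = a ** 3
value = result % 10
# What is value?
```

Answer: 8

Derivation:
Trace (tracking value):
a = 2  # -> a = 2
result = a ** 3  # -> result = 8
value = result % 10  # -> value = 8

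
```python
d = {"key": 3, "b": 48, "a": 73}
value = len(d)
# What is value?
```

Trace (tracking value):
d = {'key': 3, 'b': 48, 'a': 73}  # -> d = {'key': 3, 'b': 48, 'a': 73}
value = len(d)  # -> value = 3

Answer: 3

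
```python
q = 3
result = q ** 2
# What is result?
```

Answer: 9

Derivation:
Trace (tracking result):
q = 3  # -> q = 3
result = q ** 2  # -> result = 9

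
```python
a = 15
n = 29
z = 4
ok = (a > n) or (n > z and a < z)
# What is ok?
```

Trace (tracking ok):
a = 15  # -> a = 15
n = 29  # -> n = 29
z = 4  # -> z = 4
ok = a > n or (n > z and a < z)  # -> ok = False

Answer: False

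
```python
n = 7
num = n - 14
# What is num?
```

Answer: -7

Derivation:
Trace (tracking num):
n = 7  # -> n = 7
num = n - 14  # -> num = -7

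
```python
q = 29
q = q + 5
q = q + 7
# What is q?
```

Trace (tracking q):
q = 29  # -> q = 29
q = q + 5  # -> q = 34
q = q + 7  # -> q = 41

Answer: 41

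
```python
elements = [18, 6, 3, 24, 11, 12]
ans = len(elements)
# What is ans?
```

Answer: 6

Derivation:
Trace (tracking ans):
elements = [18, 6, 3, 24, 11, 12]  # -> elements = [18, 6, 3, 24, 11, 12]
ans = len(elements)  # -> ans = 6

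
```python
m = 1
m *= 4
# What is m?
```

Answer: 4

Derivation:
Trace (tracking m):
m = 1  # -> m = 1
m *= 4  # -> m = 4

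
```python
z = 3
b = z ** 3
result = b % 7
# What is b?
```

Trace (tracking b):
z = 3  # -> z = 3
b = z ** 3  # -> b = 27
result = b % 7  # -> result = 6

Answer: 27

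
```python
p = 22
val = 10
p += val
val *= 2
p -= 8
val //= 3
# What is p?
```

Trace (tracking p):
p = 22  # -> p = 22
val = 10  # -> val = 10
p += val  # -> p = 32
val *= 2  # -> val = 20
p -= 8  # -> p = 24
val //= 3  # -> val = 6

Answer: 24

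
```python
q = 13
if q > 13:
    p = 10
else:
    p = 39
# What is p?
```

Trace (tracking p):
q = 13  # -> q = 13
if q > 13:  # condition is False
else:
    p = 39  # -> p = 39

Answer: 39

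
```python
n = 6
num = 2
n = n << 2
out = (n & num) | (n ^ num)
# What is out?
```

Answer: 26

Derivation:
Trace (tracking out):
n = 6  # -> n = 6
num = 2  # -> num = 2
n = n << 2  # -> n = 24
out = n & num | n ^ num  # -> out = 26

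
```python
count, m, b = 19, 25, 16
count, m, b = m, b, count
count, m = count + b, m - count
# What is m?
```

Trace (tracking m):
count, m, b = (19, 25, 16)  # -> count = 19, m = 25, b = 16
count, m, b = (m, b, count)  # -> count = 25, m = 16, b = 19
count, m = (count + b, m - count)  # -> count = 44, m = -9

Answer: -9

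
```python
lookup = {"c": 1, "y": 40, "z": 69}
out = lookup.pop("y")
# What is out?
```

Trace (tracking out):
lookup = {'c': 1, 'y': 40, 'z': 69}  # -> lookup = {'c': 1, 'y': 40, 'z': 69}
out = lookup.pop('y')  # -> out = 40

Answer: 40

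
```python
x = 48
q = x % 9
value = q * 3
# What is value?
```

Answer: 9

Derivation:
Trace (tracking value):
x = 48  # -> x = 48
q = x % 9  # -> q = 3
value = q * 3  # -> value = 9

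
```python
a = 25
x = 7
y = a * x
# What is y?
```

Trace (tracking y):
a = 25  # -> a = 25
x = 7  # -> x = 7
y = a * x  # -> y = 175

Answer: 175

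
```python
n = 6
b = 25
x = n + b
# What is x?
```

Trace (tracking x):
n = 6  # -> n = 6
b = 25  # -> b = 25
x = n + b  # -> x = 31

Answer: 31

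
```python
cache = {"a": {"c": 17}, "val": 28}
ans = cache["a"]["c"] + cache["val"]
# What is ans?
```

Trace (tracking ans):
cache = {'a': {'c': 17}, 'val': 28}  # -> cache = {'a': {'c': 17}, 'val': 28}
ans = cache['a']['c'] + cache['val']  # -> ans = 45

Answer: 45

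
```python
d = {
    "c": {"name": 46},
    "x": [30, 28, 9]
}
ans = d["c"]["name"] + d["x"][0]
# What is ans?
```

Answer: 76

Derivation:
Trace (tracking ans):
d = {'c': {'name': 46}, 'x': [30, 28, 9]}  # -> d = {'c': {'name': 46}, 'x': [30, 28, 9]}
ans = d['c']['name'] + d['x'][0]  # -> ans = 76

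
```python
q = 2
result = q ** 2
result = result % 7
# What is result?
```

Answer: 4

Derivation:
Trace (tracking result):
q = 2  # -> q = 2
result = q ** 2  # -> result = 4
result = result % 7  # -> result = 4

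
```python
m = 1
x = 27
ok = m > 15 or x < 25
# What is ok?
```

Trace (tracking ok):
m = 1  # -> m = 1
x = 27  # -> x = 27
ok = m > 15 or x < 25  # -> ok = False

Answer: False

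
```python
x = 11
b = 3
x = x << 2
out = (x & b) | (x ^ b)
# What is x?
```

Trace (tracking x):
x = 11  # -> x = 11
b = 3  # -> b = 3
x = x << 2  # -> x = 44
out = x & b | x ^ b  # -> out = 47

Answer: 44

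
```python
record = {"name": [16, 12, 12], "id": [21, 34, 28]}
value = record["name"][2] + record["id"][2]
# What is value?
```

Trace (tracking value):
record = {'name': [16, 12, 12], 'id': [21, 34, 28]}  # -> record = {'name': [16, 12, 12], 'id': [21, 34, 28]}
value = record['name'][2] + record['id'][2]  # -> value = 40

Answer: 40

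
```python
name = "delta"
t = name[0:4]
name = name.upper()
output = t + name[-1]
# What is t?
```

Trace (tracking t):
name = 'delta'  # -> name = 'delta'
t = name[0:4]  # -> t = 'delt'
name = name.upper()  # -> name = 'DELTA'
output = t + name[-1]  # -> output = 'deltA'

Answer: 'delt'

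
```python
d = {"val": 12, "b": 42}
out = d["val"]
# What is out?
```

Answer: 12

Derivation:
Trace (tracking out):
d = {'val': 12, 'b': 42}  # -> d = {'val': 12, 'b': 42}
out = d['val']  # -> out = 12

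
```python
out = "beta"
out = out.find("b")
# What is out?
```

Answer: 0

Derivation:
Trace (tracking out):
out = 'beta'  # -> out = 'beta'
out = out.find('b')  # -> out = 0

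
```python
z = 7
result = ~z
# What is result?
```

Answer: -8

Derivation:
Trace (tracking result):
z = 7  # -> z = 7
result = ~z  # -> result = -8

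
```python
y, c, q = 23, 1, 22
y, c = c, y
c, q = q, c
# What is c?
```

Trace (tracking c):
y, c, q = (23, 1, 22)  # -> y = 23, c = 1, q = 22
y, c = (c, y)  # -> y = 1, c = 23
c, q = (q, c)  # -> c = 22, q = 23

Answer: 22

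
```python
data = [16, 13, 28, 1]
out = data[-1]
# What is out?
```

Answer: 1

Derivation:
Trace (tracking out):
data = [16, 13, 28, 1]  # -> data = [16, 13, 28, 1]
out = data[-1]  # -> out = 1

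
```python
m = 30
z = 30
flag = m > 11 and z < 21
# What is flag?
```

Trace (tracking flag):
m = 30  # -> m = 30
z = 30  # -> z = 30
flag = m > 11 and z < 21  # -> flag = False

Answer: False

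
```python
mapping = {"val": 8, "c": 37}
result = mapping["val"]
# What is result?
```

Answer: 8

Derivation:
Trace (tracking result):
mapping = {'val': 8, 'c': 37}  # -> mapping = {'val': 8, 'c': 37}
result = mapping['val']  # -> result = 8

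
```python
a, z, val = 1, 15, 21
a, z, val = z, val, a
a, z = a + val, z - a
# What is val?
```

Trace (tracking val):
a, z, val = (1, 15, 21)  # -> a = 1, z = 15, val = 21
a, z, val = (z, val, a)  # -> a = 15, z = 21, val = 1
a, z = (a + val, z - a)  # -> a = 16, z = 6

Answer: 1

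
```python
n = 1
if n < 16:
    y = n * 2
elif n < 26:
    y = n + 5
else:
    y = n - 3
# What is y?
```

Answer: 2

Derivation:
Trace (tracking y):
n = 1  # -> n = 1
if n < 16:  # condition is True
    y = n * 2  # -> y = 2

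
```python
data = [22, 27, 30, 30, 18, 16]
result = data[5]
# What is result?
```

Answer: 16

Derivation:
Trace (tracking result):
data = [22, 27, 30, 30, 18, 16]  # -> data = [22, 27, 30, 30, 18, 16]
result = data[5]  # -> result = 16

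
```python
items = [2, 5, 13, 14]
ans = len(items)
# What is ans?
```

Answer: 4

Derivation:
Trace (tracking ans):
items = [2, 5, 13, 14]  # -> items = [2, 5, 13, 14]
ans = len(items)  # -> ans = 4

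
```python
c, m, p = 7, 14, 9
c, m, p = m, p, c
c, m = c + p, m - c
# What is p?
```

Trace (tracking p):
c, m, p = (7, 14, 9)  # -> c = 7, m = 14, p = 9
c, m, p = (m, p, c)  # -> c = 14, m = 9, p = 7
c, m = (c + p, m - c)  # -> c = 21, m = -5

Answer: 7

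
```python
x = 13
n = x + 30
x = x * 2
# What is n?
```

Trace (tracking n):
x = 13  # -> x = 13
n = x + 30  # -> n = 43
x = x * 2  # -> x = 26

Answer: 43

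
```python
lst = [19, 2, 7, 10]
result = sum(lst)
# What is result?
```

Answer: 38

Derivation:
Trace (tracking result):
lst = [19, 2, 7, 10]  # -> lst = [19, 2, 7, 10]
result = sum(lst)  # -> result = 38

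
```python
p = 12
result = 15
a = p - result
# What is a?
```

Answer: -3

Derivation:
Trace (tracking a):
p = 12  # -> p = 12
result = 15  # -> result = 15
a = p - result  # -> a = -3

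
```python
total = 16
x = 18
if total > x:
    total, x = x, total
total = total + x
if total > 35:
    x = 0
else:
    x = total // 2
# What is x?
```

Answer: 17

Derivation:
Trace (tracking x):
total = 16  # -> total = 16
x = 18  # -> x = 18
if total > x:  # condition is False
total = total + x  # -> total = 34
if total > 35:  # condition is False
else:
    x = total // 2  # -> x = 17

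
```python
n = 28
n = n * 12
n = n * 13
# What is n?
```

Trace (tracking n):
n = 28  # -> n = 28
n = n * 12  # -> n = 336
n = n * 13  # -> n = 4368

Answer: 4368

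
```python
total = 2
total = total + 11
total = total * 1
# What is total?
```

Answer: 13

Derivation:
Trace (tracking total):
total = 2  # -> total = 2
total = total + 11  # -> total = 13
total = total * 1  # -> total = 13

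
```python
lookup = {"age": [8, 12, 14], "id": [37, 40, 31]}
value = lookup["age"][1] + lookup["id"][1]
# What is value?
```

Answer: 52

Derivation:
Trace (tracking value):
lookup = {'age': [8, 12, 14], 'id': [37, 40, 31]}  # -> lookup = {'age': [8, 12, 14], 'id': [37, 40, 31]}
value = lookup['age'][1] + lookup['id'][1]  # -> value = 52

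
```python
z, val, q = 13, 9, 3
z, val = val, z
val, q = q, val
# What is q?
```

Trace (tracking q):
z, val, q = (13, 9, 3)  # -> z = 13, val = 9, q = 3
z, val = (val, z)  # -> z = 9, val = 13
val, q = (q, val)  # -> val = 3, q = 13

Answer: 13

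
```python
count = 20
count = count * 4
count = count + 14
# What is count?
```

Answer: 94

Derivation:
Trace (tracking count):
count = 20  # -> count = 20
count = count * 4  # -> count = 80
count = count + 14  # -> count = 94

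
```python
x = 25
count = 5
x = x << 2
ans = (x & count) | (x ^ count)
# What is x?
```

Answer: 100

Derivation:
Trace (tracking x):
x = 25  # -> x = 25
count = 5  # -> count = 5
x = x << 2  # -> x = 100
ans = x & count | x ^ count  # -> ans = 101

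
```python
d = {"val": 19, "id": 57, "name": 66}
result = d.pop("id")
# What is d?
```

Answer: {'val': 19, 'name': 66}

Derivation:
Trace (tracking d):
d = {'val': 19, 'id': 57, 'name': 66}  # -> d = {'val': 19, 'id': 57, 'name': 66}
result = d.pop('id')  # -> result = 57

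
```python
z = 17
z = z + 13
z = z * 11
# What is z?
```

Trace (tracking z):
z = 17  # -> z = 17
z = z + 13  # -> z = 30
z = z * 11  # -> z = 330

Answer: 330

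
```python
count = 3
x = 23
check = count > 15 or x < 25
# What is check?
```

Answer: True

Derivation:
Trace (tracking check):
count = 3  # -> count = 3
x = 23  # -> x = 23
check = count > 15 or x < 25  # -> check = True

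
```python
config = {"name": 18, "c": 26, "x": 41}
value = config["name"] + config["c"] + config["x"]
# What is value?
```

Answer: 85

Derivation:
Trace (tracking value):
config = {'name': 18, 'c': 26, 'x': 41}  # -> config = {'name': 18, 'c': 26, 'x': 41}
value = config['name'] + config['c'] + config['x']  # -> value = 85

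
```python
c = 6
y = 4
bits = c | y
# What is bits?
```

Trace (tracking bits):
c = 6  # -> c = 6
y = 4  # -> y = 4
bits = c | y  # -> bits = 6

Answer: 6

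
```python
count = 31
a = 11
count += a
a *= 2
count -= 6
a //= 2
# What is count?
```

Trace (tracking count):
count = 31  # -> count = 31
a = 11  # -> a = 11
count += a  # -> count = 42
a *= 2  # -> a = 22
count -= 6  # -> count = 36
a //= 2  # -> a = 11

Answer: 36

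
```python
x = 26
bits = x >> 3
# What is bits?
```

Trace (tracking bits):
x = 26  # -> x = 26
bits = x >> 3  # -> bits = 3

Answer: 3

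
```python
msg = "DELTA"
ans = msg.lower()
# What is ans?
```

Trace (tracking ans):
msg = 'DELTA'  # -> msg = 'DELTA'
ans = msg.lower()  # -> ans = 'delta'

Answer: 'delta'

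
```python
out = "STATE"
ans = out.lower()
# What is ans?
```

Answer: 'state'

Derivation:
Trace (tracking ans):
out = 'STATE'  # -> out = 'STATE'
ans = out.lower()  # -> ans = 'state'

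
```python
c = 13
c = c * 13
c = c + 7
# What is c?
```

Trace (tracking c):
c = 13  # -> c = 13
c = c * 13  # -> c = 169
c = c + 7  # -> c = 176

Answer: 176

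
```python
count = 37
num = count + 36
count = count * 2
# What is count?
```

Trace (tracking count):
count = 37  # -> count = 37
num = count + 36  # -> num = 73
count = count * 2  # -> count = 74

Answer: 74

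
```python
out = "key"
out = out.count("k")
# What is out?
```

Answer: 1

Derivation:
Trace (tracking out):
out = 'key'  # -> out = 'key'
out = out.count('k')  # -> out = 1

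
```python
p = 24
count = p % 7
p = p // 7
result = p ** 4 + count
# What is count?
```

Trace (tracking count):
p = 24  # -> p = 24
count = p % 7  # -> count = 3
p = p // 7  # -> p = 3
result = p ** 4 + count  # -> result = 84

Answer: 3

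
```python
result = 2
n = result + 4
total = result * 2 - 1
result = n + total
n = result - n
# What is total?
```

Trace (tracking total):
result = 2  # -> result = 2
n = result + 4  # -> n = 6
total = result * 2 - 1  # -> total = 3
result = n + total  # -> result = 9
n = result - n  # -> n = 3

Answer: 3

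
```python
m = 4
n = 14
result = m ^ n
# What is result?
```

Trace (tracking result):
m = 4  # -> m = 4
n = 14  # -> n = 14
result = m ^ n  # -> result = 10

Answer: 10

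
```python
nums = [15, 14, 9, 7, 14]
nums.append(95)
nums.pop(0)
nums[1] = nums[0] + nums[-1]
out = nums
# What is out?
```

Trace (tracking out):
nums = [15, 14, 9, 7, 14]  # -> nums = [15, 14, 9, 7, 14]
nums.append(95)  # -> nums = [15, 14, 9, 7, 14, 95]
nums.pop(0)  # -> nums = [14, 9, 7, 14, 95]
nums[1] = nums[0] + nums[-1]  # -> nums = [14, 109, 7, 14, 95]
out = nums  # -> out = [14, 109, 7, 14, 95]

Answer: [14, 109, 7, 14, 95]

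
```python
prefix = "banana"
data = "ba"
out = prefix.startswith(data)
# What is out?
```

Answer: True

Derivation:
Trace (tracking out):
prefix = 'banana'  # -> prefix = 'banana'
data = 'ba'  # -> data = 'ba'
out = prefix.startswith(data)  # -> out = True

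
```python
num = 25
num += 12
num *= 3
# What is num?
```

Answer: 111

Derivation:
Trace (tracking num):
num = 25  # -> num = 25
num += 12  # -> num = 37
num *= 3  # -> num = 111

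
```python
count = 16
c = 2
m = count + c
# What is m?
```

Trace (tracking m):
count = 16  # -> count = 16
c = 2  # -> c = 2
m = count + c  # -> m = 18

Answer: 18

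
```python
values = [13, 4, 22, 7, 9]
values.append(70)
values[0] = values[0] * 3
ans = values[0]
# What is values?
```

Answer: [39, 4, 22, 7, 9, 70]

Derivation:
Trace (tracking values):
values = [13, 4, 22, 7, 9]  # -> values = [13, 4, 22, 7, 9]
values.append(70)  # -> values = [13, 4, 22, 7, 9, 70]
values[0] = values[0] * 3  # -> values = [39, 4, 22, 7, 9, 70]
ans = values[0]  # -> ans = 39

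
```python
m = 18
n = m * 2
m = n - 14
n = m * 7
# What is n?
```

Answer: 154

Derivation:
Trace (tracking n):
m = 18  # -> m = 18
n = m * 2  # -> n = 36
m = n - 14  # -> m = 22
n = m * 7  # -> n = 154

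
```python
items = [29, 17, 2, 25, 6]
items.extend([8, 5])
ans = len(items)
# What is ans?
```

Answer: 7

Derivation:
Trace (tracking ans):
items = [29, 17, 2, 25, 6]  # -> items = [29, 17, 2, 25, 6]
items.extend([8, 5])  # -> items = [29, 17, 2, 25, 6, 8, 5]
ans = len(items)  # -> ans = 7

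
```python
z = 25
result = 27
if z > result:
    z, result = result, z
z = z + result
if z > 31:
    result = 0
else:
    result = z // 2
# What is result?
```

Trace (tracking result):
z = 25  # -> z = 25
result = 27  # -> result = 27
if z > result:  # condition is False
z = z + result  # -> z = 52
if z > 31:  # condition is True
    result = 0  # -> result = 0

Answer: 0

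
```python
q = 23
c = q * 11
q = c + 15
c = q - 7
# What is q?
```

Answer: 268

Derivation:
Trace (tracking q):
q = 23  # -> q = 23
c = q * 11  # -> c = 253
q = c + 15  # -> q = 268
c = q - 7  # -> c = 261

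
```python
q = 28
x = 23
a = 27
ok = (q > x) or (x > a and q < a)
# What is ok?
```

Answer: True

Derivation:
Trace (tracking ok):
q = 28  # -> q = 28
x = 23  # -> x = 23
a = 27  # -> a = 27
ok = q > x or (x > a and q < a)  # -> ok = True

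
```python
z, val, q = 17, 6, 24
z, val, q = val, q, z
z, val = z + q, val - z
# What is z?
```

Answer: 23

Derivation:
Trace (tracking z):
z, val, q = (17, 6, 24)  # -> z = 17, val = 6, q = 24
z, val, q = (val, q, z)  # -> z = 6, val = 24, q = 17
z, val = (z + q, val - z)  # -> z = 23, val = 18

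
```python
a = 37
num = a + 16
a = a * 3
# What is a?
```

Trace (tracking a):
a = 37  # -> a = 37
num = a + 16  # -> num = 53
a = a * 3  # -> a = 111

Answer: 111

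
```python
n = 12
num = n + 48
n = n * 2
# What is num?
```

Answer: 60

Derivation:
Trace (tracking num):
n = 12  # -> n = 12
num = n + 48  # -> num = 60
n = n * 2  # -> n = 24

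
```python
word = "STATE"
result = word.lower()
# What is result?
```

Answer: 'state'

Derivation:
Trace (tracking result):
word = 'STATE'  # -> word = 'STATE'
result = word.lower()  # -> result = 'state'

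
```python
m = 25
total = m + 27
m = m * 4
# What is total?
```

Answer: 52

Derivation:
Trace (tracking total):
m = 25  # -> m = 25
total = m + 27  # -> total = 52
m = m * 4  # -> m = 100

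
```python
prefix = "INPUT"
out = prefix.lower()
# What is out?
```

Answer: 'input'

Derivation:
Trace (tracking out):
prefix = 'INPUT'  # -> prefix = 'INPUT'
out = prefix.lower()  # -> out = 'input'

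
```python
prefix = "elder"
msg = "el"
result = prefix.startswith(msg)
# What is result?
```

Answer: True

Derivation:
Trace (tracking result):
prefix = 'elder'  # -> prefix = 'elder'
msg = 'el'  # -> msg = 'el'
result = prefix.startswith(msg)  # -> result = True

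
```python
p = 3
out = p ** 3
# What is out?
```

Answer: 27

Derivation:
Trace (tracking out):
p = 3  # -> p = 3
out = p ** 3  # -> out = 27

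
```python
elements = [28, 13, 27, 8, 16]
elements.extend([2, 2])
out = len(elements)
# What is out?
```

Trace (tracking out):
elements = [28, 13, 27, 8, 16]  # -> elements = [28, 13, 27, 8, 16]
elements.extend([2, 2])  # -> elements = [28, 13, 27, 8, 16, 2, 2]
out = len(elements)  # -> out = 7

Answer: 7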